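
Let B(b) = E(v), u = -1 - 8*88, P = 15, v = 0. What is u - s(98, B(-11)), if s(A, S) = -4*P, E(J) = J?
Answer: -645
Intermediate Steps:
u = -705 (u = -1 - 704 = -705)
B(b) = 0
s(A, S) = -60 (s(A, S) = -4*15 = -60)
u - s(98, B(-11)) = -705 - 1*(-60) = -705 + 60 = -645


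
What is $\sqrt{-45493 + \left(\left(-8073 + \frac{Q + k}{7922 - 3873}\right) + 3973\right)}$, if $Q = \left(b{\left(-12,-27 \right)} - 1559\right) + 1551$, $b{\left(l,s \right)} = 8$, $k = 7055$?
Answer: $\frac{i \sqrt{813018963098}}{4049} \approx 222.69 i$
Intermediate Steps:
$Q = 0$ ($Q = \left(8 - 1559\right) + 1551 = -1551 + 1551 = 0$)
$\sqrt{-45493 + \left(\left(-8073 + \frac{Q + k}{7922 - 3873}\right) + 3973\right)} = \sqrt{-45493 + \left(\left(-8073 + \frac{0 + 7055}{7922 - 3873}\right) + 3973\right)} = \sqrt{-45493 + \left(\left(-8073 + \frac{7055}{4049}\right) + 3973\right)} = \sqrt{-45493 + \left(- \frac{32680522}{4049} + 3973\right)} = \sqrt{-45493 - \frac{16593845}{4049}} = \sqrt{- \frac{200795002}{4049}} = \frac{i \sqrt{813018963098}}{4049}$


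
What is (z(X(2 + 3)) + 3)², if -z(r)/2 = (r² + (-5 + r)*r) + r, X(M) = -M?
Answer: 18769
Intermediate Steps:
z(r) = -2*r - 2*r² - 2*r*(-5 + r) (z(r) = -2*((r² + (-5 + r)*r) + r) = -2*((r² + r*(-5 + r)) + r) = -2*(r + r² + r*(-5 + r)) = -2*r - 2*r² - 2*r*(-5 + r))
(z(X(2 + 3)) + 3)² = (4*(-(2 + 3))*(2 - (-1)*(2 + 3)) + 3)² = (4*(-1*5)*(2 - (-1)*5) + 3)² = (4*(-5)*(2 - 1*(-5)) + 3)² = (4*(-5)*(2 + 5) + 3)² = (4*(-5)*7 + 3)² = (-140 + 3)² = (-137)² = 18769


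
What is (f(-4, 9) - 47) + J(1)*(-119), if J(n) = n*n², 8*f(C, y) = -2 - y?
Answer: -1339/8 ≈ -167.38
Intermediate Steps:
f(C, y) = -¼ - y/8 (f(C, y) = (-2 - y)/8 = -¼ - y/8)
J(n) = n³
(f(-4, 9) - 47) + J(1)*(-119) = ((-¼ - ⅛*9) - 47) + 1³*(-119) = ((-¼ - 9/8) - 47) + 1*(-119) = (-11/8 - 47) - 119 = -387/8 - 119 = -1339/8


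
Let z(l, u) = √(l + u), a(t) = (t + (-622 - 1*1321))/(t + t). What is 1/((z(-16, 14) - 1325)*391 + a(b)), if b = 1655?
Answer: -1419020615195/735160066174566411 - 1070958775*I*√2/735160066174566411 ≈ -1.9302e-6 - 2.0602e-9*I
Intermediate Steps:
a(t) = (-1943 + t)/(2*t) (a(t) = (t + (-622 - 1321))/((2*t)) = (t - 1943)*(1/(2*t)) = (-1943 + t)*(1/(2*t)) = (-1943 + t)/(2*t))
1/((z(-16, 14) - 1325)*391 + a(b)) = 1/((√(-16 + 14) - 1325)*391 + (½)*(-1943 + 1655)/1655) = 1/((√(-2) - 1325)*391 + (½)*(1/1655)*(-288)) = 1/((I*√2 - 1325)*391 - 144/1655) = 1/((-1325 + I*√2)*391 - 144/1655) = 1/((-518075 + 391*I*√2) - 144/1655) = 1/(-857414269/1655 + 391*I*√2)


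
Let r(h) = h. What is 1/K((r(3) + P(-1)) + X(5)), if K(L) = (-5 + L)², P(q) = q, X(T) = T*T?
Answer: 1/484 ≈ 0.0020661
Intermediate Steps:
X(T) = T²
1/K((r(3) + P(-1)) + X(5)) = 1/((-5 + ((3 - 1) + 5²))²) = 1/((-5 + (2 + 25))²) = 1/((-5 + 27)²) = 1/(22²) = 1/484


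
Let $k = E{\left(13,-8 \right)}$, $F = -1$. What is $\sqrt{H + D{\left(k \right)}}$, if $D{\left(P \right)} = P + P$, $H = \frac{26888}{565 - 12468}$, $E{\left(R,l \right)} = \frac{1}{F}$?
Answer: $\frac{i \sqrt{603410682}}{11903} \approx 2.0637 i$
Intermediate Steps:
$E{\left(R,l \right)} = -1$ ($E{\left(R,l \right)} = \frac{1}{-1} = -1$)
$k = -1$
$H = - \frac{26888}{11903}$ ($H = \frac{26888}{565 - 12468} = \frac{26888}{-11903} = 26888 \left(- \frac{1}{11903}\right) = - \frac{26888}{11903} \approx -2.2589$)
$D{\left(P \right)} = 2 P$
$\sqrt{H + D{\left(k \right)}} = \sqrt{- \frac{26888}{11903} + 2 \left(-1\right)} = \sqrt{- \frac{26888}{11903} - 2} = \sqrt{- \frac{50694}{11903}} = \frac{i \sqrt{603410682}}{11903}$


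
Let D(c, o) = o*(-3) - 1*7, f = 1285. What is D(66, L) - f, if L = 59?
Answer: -1469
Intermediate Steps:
D(c, o) = -7 - 3*o (D(c, o) = -3*o - 7 = -7 - 3*o)
D(66, L) - f = (-7 - 3*59) - 1*1285 = (-7 - 177) - 1285 = -184 - 1285 = -1469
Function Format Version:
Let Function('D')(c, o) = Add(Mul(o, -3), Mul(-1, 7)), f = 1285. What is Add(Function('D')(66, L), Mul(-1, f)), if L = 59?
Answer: -1469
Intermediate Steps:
Function('D')(c, o) = Add(-7, Mul(-3, o)) (Function('D')(c, o) = Add(Mul(-3, o), -7) = Add(-7, Mul(-3, o)))
Add(Function('D')(66, L), Mul(-1, f)) = Add(Add(-7, Mul(-3, 59)), Mul(-1, 1285)) = Add(Add(-7, -177), -1285) = Add(-184, -1285) = -1469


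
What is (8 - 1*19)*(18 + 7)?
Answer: -275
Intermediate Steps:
(8 - 1*19)*(18 + 7) = (8 - 19)*25 = -11*25 = -275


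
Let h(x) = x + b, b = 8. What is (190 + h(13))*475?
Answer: 100225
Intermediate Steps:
h(x) = 8 + x (h(x) = x + 8 = 8 + x)
(190 + h(13))*475 = (190 + (8 + 13))*475 = (190 + 21)*475 = 211*475 = 100225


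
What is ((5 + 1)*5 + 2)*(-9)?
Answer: -288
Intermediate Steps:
((5 + 1)*5 + 2)*(-9) = (6*5 + 2)*(-9) = (30 + 2)*(-9) = 32*(-9) = -288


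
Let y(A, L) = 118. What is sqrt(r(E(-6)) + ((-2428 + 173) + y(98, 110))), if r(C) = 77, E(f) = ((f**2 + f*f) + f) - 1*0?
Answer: 2*I*sqrt(515) ≈ 45.387*I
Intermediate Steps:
E(f) = f + 2*f**2 (E(f) = ((f**2 + f**2) + f) + 0 = (2*f**2 + f) + 0 = (f + 2*f**2) + 0 = f + 2*f**2)
sqrt(r(E(-6)) + ((-2428 + 173) + y(98, 110))) = sqrt(77 + ((-2428 + 173) + 118)) = sqrt(77 + (-2255 + 118)) = sqrt(77 - 2137) = sqrt(-2060) = 2*I*sqrt(515)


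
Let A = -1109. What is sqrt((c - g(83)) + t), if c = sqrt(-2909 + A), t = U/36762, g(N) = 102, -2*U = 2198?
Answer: sqrt(-137887755126 + 9460112508*I*sqrt(82))/36762 ≈ 3.0073 + 10.539*I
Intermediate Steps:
U = -1099 (U = -1/2*2198 = -1099)
t = -1099/36762 ≈ -0.029895
c = 7*I*sqrt(82) (c = sqrt(-2909 - 1109) = sqrt(-4018) = 7*I*sqrt(82) ≈ 63.388*I)
sqrt((c - g(83)) + t) = sqrt((7*I*sqrt(82) - 1*102) - 1099/36762) = sqrt((7*I*sqrt(82) - 102) - 1099/36762) = sqrt((-102 + 7*I*sqrt(82)) - 1099/36762) = sqrt(-3750823/36762 + 7*I*sqrt(82))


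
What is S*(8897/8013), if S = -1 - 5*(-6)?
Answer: 258013/8013 ≈ 32.199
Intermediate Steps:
S = 29 (S = -1 + 30 = 29)
S*(8897/8013) = 29*(8897/8013) = 258013/8013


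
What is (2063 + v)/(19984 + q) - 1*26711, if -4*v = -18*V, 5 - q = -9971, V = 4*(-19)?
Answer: -800259839/29960 ≈ -26711.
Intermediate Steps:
V = -76
q = 9976 (q = 5 - 1*(-9971) = 5 + 9971 = 9976)
v = -342 (v = -(-9)*(-76)/2 = -¼*1368 = -342)
(2063 + v)/(19984 + q) - 1*26711 = (2063 - 342)/(19984 + 9976) - 1*26711 = 1721/29960 - 26711 = -800259839/29960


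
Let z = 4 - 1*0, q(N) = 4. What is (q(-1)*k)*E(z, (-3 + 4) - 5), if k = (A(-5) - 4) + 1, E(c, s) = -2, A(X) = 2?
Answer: 8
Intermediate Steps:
z = 4 (z = 4 + 0 = 4)
k = -1 (k = (2 - 4) + 1 = -2 + 1 = -1)
(q(-1)*k)*E(z, (-3 + 4) - 5) = (4*(-1))*(-2) = -4*(-2) = 8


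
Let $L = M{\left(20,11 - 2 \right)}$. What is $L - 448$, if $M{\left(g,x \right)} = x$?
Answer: $-439$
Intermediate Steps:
$L = 9$ ($L = 11 - 2 = 9$)
$L - 448 = 9 - 448 = -439$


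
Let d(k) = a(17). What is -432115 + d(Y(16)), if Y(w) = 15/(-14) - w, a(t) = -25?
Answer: -432140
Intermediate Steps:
Y(w) = -15/14 - w (Y(w) = 15*(-1/14) - w = -15/14 - w)
d(k) = -25
-432115 + d(Y(16)) = -432115 - 25 = -432140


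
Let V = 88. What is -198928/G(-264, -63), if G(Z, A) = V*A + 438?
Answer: 99464/2553 ≈ 38.960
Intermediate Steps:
G(Z, A) = 438 + 88*A (G(Z, A) = 88*A + 438 = 438 + 88*A)
-198928/G(-264, -63) = -198928/(438 + 88*(-63)) = -198928/(438 - 5544) = -198928/(-5106) = -198928*(-1/5106) = 99464/2553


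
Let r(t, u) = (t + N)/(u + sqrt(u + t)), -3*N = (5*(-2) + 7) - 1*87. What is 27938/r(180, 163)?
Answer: 2276947/105 + 13969*sqrt(7)/15 ≈ 24149.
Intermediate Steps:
N = 30 (N = -((5*(-2) + 7) - 1*87)/3 = -((-10 + 7) - 87)/3 = -(-3 - 87)/3 = -1/3*(-90) = 30)
r(t, u) = (30 + t)/(u + sqrt(t + u)) (r(t, u) = (t + 30)/(u + sqrt(u + t)) = (30 + t)/(u + sqrt(t + u)))
27938/r(180, 163) = 27938/(((30 + 180)/(163 + sqrt(180 + 163)))) = 27938/((210/(163 + sqrt(343)))) = 27938/((210/(163 + 7*sqrt(7)))) = 27938*(163/210 + sqrt(7)/30) = 2276947/105 + 13969*sqrt(7)/15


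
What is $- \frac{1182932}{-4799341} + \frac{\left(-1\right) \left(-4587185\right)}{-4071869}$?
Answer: $- \frac{17198720905177}{19542287838329} \approx -0.88008$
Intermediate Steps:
$- \frac{1182932}{-4799341} + \frac{\left(-1\right) \left(-4587185\right)}{-4071869} = \left(-1182932\right) \left(- \frac{1}{4799341}\right) + 4587185 \left(- \frac{1}{4071869}\right) = \frac{1182932}{4799341} - \frac{4587185}{4071869} = - \frac{17198720905177}{19542287838329}$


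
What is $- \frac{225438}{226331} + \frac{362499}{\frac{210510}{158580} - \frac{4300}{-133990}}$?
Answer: $\frac{645663549349577008}{2421584852617} \approx 2.6663 \cdot 10^{5}$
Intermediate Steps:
$- \frac{225438}{226331} + \frac{362499}{\frac{210510}{158580} - \frac{4300}{-133990}} = \left(-225438\right) \frac{1}{226331} + \frac{362499}{210510 \cdot \frac{1}{158580} - - \frac{430}{13399}} = - \frac{225438}{226331} + \frac{362499}{\frac{2339}{1762} + \frac{430}{13399}} = - \frac{225438}{226331} + \frac{362499}{\frac{32097921}{23609038}} = - \frac{225438}{226331} + 362499 \cdot \frac{23609038}{32097921} = - \frac{225438}{226331} + \frac{2852750888654}{10699307} = \frac{645663549349577008}{2421584852617}$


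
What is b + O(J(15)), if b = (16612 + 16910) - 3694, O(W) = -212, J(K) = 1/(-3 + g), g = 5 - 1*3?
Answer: 29616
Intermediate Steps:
g = 2 (g = 5 - 3 = 2)
J(K) = -1 (J(K) = 1/(-3 + 2) = 1/(-1) = -1)
b = 29828 (b = 33522 - 3694 = 29828)
b + O(J(15)) = 29828 - 212 = 29616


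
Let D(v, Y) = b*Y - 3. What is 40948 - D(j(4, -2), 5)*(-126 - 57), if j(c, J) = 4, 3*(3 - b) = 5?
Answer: 41619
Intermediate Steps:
b = 4/3 (b = 3 - ⅓*5 = 3 - 5/3 = 4/3 ≈ 1.3333)
D(v, Y) = -3 + 4*Y/3 (D(v, Y) = 4*Y/3 - 3 = -3 + 4*Y/3)
40948 - D(j(4, -2), 5)*(-126 - 57) = 40948 - (-3 + (4/3)*5)*(-126 - 57) = 40948 - (-3 + 20/3)*(-183) = 40948 - 11*(-183)/3 = 40948 - 1*(-671) = 40948 + 671 = 41619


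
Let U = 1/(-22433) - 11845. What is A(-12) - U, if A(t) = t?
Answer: 265449690/22433 ≈ 11833.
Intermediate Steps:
U = -265718886/22433 (U = -1/22433 - 11845 = -265718886/22433 ≈ -11845.)
A(-12) - U = -12 - 1*(-265718886/22433) = -12 + 265718886/22433 = 265449690/22433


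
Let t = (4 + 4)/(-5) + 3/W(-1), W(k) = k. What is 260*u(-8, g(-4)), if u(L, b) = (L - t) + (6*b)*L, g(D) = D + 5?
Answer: -13364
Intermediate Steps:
g(D) = 5 + D
t = -23/5 (t = (4 + 4)/(-5) + 3/(-1) = 8*(-⅕) + 3*(-1) = -8/5 - 3 = -23/5 ≈ -4.6000)
u(L, b) = 23/5 + L + 6*L*b (u(L, b) = (L - 1*(-23/5)) + (6*b)*L = (L + 23/5) + 6*L*b = (23/5 + L) + 6*L*b = 23/5 + L + 6*L*b)
260*u(-8, g(-4)) = 260*(23/5 - 8 + 6*(-8)*(5 - 4)) = 260*(23/5 - 8 + 6*(-8)*1) = 260*(23/5 - 8 - 48) = 260*(-257/5) = -13364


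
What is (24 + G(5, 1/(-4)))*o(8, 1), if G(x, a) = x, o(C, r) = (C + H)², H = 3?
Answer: 3509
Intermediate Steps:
o(C, r) = (3 + C)² (o(C, r) = (C + 3)² = (3 + C)²)
(24 + G(5, 1/(-4)))*o(8, 1) = (24 + 5)*(3 + 8)² = 29*11² = 29*121 = 3509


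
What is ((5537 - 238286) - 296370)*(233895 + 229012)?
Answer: -244932888933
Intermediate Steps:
((5537 - 238286) - 296370)*(233895 + 229012) = (-232749 - 296370)*462907 = -529119*462907 = -244932888933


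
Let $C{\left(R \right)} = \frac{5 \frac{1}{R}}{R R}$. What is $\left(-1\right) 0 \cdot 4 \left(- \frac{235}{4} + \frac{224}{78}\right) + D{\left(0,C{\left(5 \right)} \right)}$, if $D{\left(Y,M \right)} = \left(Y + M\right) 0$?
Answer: $0$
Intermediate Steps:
$C{\left(R \right)} = \frac{5}{R^{3}}$ ($C{\left(R \right)} = \frac{5 \frac{1}{R}}{R^{2}} = \frac{5}{R^{3}}$)
$D{\left(Y,M \right)} = 0$ ($D{\left(Y,M \right)} = \left(M + Y\right) 0 = 0$)
$\left(-1\right) 0 \cdot 4 \left(- \frac{235}{4} + \frac{224}{78}\right) + D{\left(0,C{\left(5 \right)} \right)} = \left(-1\right) 0 \cdot 4 \left(- \frac{235}{4} + \frac{224}{78}\right) + 0 = 0 \cdot 4 \left(\left(-235\right) \frac{1}{4} + 224 \cdot \frac{1}{78}\right) + 0 = 0 \left(- \frac{235}{4} + \frac{112}{39}\right) + 0 = 0 \left(- \frac{8717}{156}\right) + 0 = 0 + 0 = 0$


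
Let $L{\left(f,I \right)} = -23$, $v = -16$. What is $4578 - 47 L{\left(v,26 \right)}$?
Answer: $5659$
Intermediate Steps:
$4578 - 47 L{\left(v,26 \right)} = 4578 - -1081 = 4578 + 1081 = 5659$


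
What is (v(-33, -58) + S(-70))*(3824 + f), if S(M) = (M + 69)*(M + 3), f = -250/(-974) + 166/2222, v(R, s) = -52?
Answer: 31037718960/541057 ≈ 57365.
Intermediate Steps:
f = 179296/541057 (f = -250*(-1/974) + 166*(1/2222) = 125/487 + 83/1111 = 179296/541057 ≈ 0.33138)
S(M) = (3 + M)*(69 + M) (S(M) = (69 + M)*(3 + M) = (3 + M)*(69 + M))
(v(-33, -58) + S(-70))*(3824 + f) = (-52 + (207 + (-70)² + 72*(-70)))*(3824 + 179296/541057) = (-52 + (207 + 4900 - 5040))*(2069181264/541057) = (-52 + 67)*(2069181264/541057) = 15*(2069181264/541057) = 31037718960/541057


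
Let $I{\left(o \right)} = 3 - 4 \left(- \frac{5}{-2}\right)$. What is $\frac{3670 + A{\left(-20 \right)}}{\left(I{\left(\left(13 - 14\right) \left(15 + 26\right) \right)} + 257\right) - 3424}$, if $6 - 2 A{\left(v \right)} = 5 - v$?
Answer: $- \frac{7321}{6348} \approx -1.1533$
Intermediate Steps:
$A{\left(v \right)} = \frac{1}{2} + \frac{v}{2}$ ($A{\left(v \right)} = 3 - \frac{5 - v}{2} = 3 + \left(- \frac{5}{2} + \frac{v}{2}\right) = \frac{1}{2} + \frac{v}{2}$)
$I{\left(o \right)} = -7$ ($I{\left(o \right)} = 3 - 4 \left(\left(-5\right) \left(- \frac{1}{2}\right)\right) = 3 - 10 = -7$)
$\frac{3670 + A{\left(-20 \right)}}{\left(I{\left(\left(13 - 14\right) \left(15 + 26\right) \right)} + 257\right) - 3424} = \frac{3670 + \left(\frac{1}{2} + \frac{1}{2} \left(-20\right)\right)}{\left(-7 + 257\right) - 3424} = \frac{3670 + \left(\frac{1}{2} - 10\right)}{250 - 3424} = \frac{3670 - \frac{19}{2}}{-3174} = \frac{7321}{2} \left(- \frac{1}{3174}\right) = - \frac{7321}{6348}$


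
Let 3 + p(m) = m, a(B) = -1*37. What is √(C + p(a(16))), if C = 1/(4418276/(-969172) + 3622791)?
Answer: I*√30819613652459430594965598/877775795194 ≈ 6.3246*I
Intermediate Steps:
a(B) = -37
p(m) = -3 + m
C = 242293/877775795194 (C = 1/(4418276*(-1/969172) + 3622791) = 1/(-1104569/242293 + 3622791) = 1/(877775795194/242293) = 242293/877775795194 ≈ 2.7603e-7)
√(C + p(a(16))) = √(242293/877775795194 + (-3 - 37)) = √(242293/877775795194 - 40) = √(-35111031565467/877775795194) = I*√30819613652459430594965598/877775795194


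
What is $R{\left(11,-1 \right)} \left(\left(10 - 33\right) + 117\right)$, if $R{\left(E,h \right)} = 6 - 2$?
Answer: $376$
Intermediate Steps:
$R{\left(E,h \right)} = 4$
$R{\left(11,-1 \right)} \left(\left(10 - 33\right) + 117\right) = 4 \left(\left(10 - 33\right) + 117\right) = 4 \left(-23 + 117\right) = 4 \cdot 94 = 376$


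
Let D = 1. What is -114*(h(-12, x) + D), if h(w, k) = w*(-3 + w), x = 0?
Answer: -20634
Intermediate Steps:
-114*(h(-12, x) + D) = -114*(-12*(-3 - 12) + 1) = -114*(-12*(-15) + 1) = -114*(180 + 1) = -114*181 = -20634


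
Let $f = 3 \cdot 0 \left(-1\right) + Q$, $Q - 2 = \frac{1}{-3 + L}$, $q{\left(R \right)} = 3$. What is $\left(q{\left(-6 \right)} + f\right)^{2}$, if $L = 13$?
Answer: $\frac{2601}{100} \approx 26.01$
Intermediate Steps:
$Q = \frac{21}{10}$ ($Q = 2 + \frac{1}{-3 + 13} = 2 + \frac{1}{10} = \frac{21}{10} \approx 2.1$)
$f = \frac{21}{10}$ ($f = 3 \cdot 0 \left(-1\right) + \frac{21}{10} = 0 \left(-1\right) + \frac{21}{10} = 0 + \frac{21}{10} = \frac{21}{10} \approx 2.1$)
$\left(q{\left(-6 \right)} + f\right)^{2} = \left(3 + \frac{21}{10}\right)^{2} = \left(\frac{51}{10}\right)^{2} = \frac{2601}{100}$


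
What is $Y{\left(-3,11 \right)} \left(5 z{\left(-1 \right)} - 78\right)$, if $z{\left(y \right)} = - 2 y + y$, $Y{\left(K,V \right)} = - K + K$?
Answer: $0$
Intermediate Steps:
$Y{\left(K,V \right)} = 0$
$z{\left(y \right)} = - y$
$Y{\left(-3,11 \right)} \left(5 z{\left(-1 \right)} - 78\right) = 0 \left(5 \left(\left(-1\right) \left(-1\right)\right) - 78\right) = 0 \left(5 \cdot 1 - 78\right) = 0 \left(5 - 78\right) = 0 \left(-73\right) = 0$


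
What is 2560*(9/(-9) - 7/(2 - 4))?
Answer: 6400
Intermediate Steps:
2560*(9/(-9) - 7/(2 - 4)) = 2560*(9*(-⅑) - 7/(-2)) = 2560*(-1 - 7*(-½)) = 2560*(-1 + 7/2) = 2560*(5/2) = 6400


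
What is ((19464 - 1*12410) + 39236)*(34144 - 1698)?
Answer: 1501925340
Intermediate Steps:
((19464 - 1*12410) + 39236)*(34144 - 1698) = ((19464 - 12410) + 39236)*32446 = (7054 + 39236)*32446 = 46290*32446 = 1501925340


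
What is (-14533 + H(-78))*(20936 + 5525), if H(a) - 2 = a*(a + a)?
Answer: -62527343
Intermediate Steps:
H(a) = 2 + 2*a**2 (H(a) = 2 + a*(a + a) = 2 + a*(2*a) = 2 + 2*a**2)
(-14533 + H(-78))*(20936 + 5525) = (-14533 + (2 + 2*(-78)**2))*(20936 + 5525) = (-14533 + (2 + 2*6084))*26461 = (-14533 + (2 + 12168))*26461 = (-14533 + 12170)*26461 = -2363*26461 = -62527343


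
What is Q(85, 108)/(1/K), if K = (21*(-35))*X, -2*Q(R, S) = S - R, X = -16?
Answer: -135240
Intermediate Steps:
Q(R, S) = R/2 - S/2 (Q(R, S) = -(S - R)/2 = R/2 - S/2)
K = 11760 (K = (21*(-35))*(-16) = -735*(-16) = 11760)
Q(85, 108)/(1/K) = ((½)*85 - ½*108)/(1/11760) = (85/2 - 54)/(1/11760) = -23/2*11760 = -135240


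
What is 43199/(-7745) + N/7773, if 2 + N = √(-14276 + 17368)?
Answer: -335801317/60201885 + 2*√773/7773 ≈ -5.5708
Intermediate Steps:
N = -2 + 2*√773 (N = -2 + √(-14276 + 17368) = -2 + √3092 = -2 + 2*√773 ≈ 53.606)
43199/(-7745) + N/7773 = 43199/(-7745) + (-2 + 2*√773)/7773 = 43199*(-1/7745) + (-2 + 2*√773)*(1/7773) = -43199/7745 + (-2/7773 + 2*√773/7773) = -335801317/60201885 + 2*√773/7773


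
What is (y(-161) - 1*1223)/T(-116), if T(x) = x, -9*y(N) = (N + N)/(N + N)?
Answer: 2752/261 ≈ 10.544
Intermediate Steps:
y(N) = -1/9 (y(N) = -(N + N)/(9*(N + N)) = -2*N/(9*(2*N)) = -2*N*1/(2*N)/9 = -1/9*1 = -1/9)
(y(-161) - 1*1223)/T(-116) = (-1/9 - 1*1223)/(-116) = (-1/9 - 1223)*(-1/116) = -11008/9*(-1/116) = 2752/261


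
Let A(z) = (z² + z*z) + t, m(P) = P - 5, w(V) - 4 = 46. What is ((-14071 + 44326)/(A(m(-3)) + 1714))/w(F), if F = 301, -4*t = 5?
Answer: 12102/36815 ≈ 0.32872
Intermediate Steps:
t = -5/4 (t = -¼*5 = -5/4 ≈ -1.2500)
w(V) = 50 (w(V) = 4 + 46 = 50)
m(P) = -5 + P
A(z) = -5/4 + 2*z² (A(z) = (z² + z*z) - 5/4 = (z² + z²) - 5/4 = 2*z² - 5/4 = -5/4 + 2*z²)
((-14071 + 44326)/(A(m(-3)) + 1714))/w(F) = ((-14071 + 44326)/((-5/4 + 2*(-5 - 3)²) + 1714))/50 = (30255/((-5/4 + 2*(-8)²) + 1714))*(1/50) = (30255/((-5/4 + 2*64) + 1714))*(1/50) = (30255/((-5/4 + 128) + 1714))*(1/50) = (30255/(507/4 + 1714))*(1/50) = (30255/(7363/4))*(1/50) = (30255*(4/7363))*(1/50) = (121020/7363)*(1/50) = 12102/36815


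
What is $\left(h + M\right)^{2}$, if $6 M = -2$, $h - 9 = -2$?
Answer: $\frac{400}{9} \approx 44.444$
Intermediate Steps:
$h = 7$ ($h = 9 - 2 = 7$)
$M = - \frac{1}{3}$ ($M = \frac{1}{6} \left(-2\right) = - \frac{1}{3} \approx -0.33333$)
$\left(h + M\right)^{2} = \left(7 - \frac{1}{3}\right)^{2} = \left(\frac{20}{3}\right)^{2} = \frac{400}{9}$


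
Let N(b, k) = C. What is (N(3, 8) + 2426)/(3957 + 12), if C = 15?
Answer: 2441/3969 ≈ 0.61502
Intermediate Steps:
N(b, k) = 15
(N(3, 8) + 2426)/(3957 + 12) = (15 + 2426)/(3957 + 12) = 2441/3969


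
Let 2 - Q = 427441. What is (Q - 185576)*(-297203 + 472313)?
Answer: -107345056650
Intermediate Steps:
Q = -427439 (Q = 2 - 1*427441 = 2 - 427441 = -427439)
(Q - 185576)*(-297203 + 472313) = (-427439 - 185576)*(-297203 + 472313) = -613015*175110 = -107345056650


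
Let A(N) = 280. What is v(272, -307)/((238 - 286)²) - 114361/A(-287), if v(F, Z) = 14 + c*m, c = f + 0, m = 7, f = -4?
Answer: -16468229/40320 ≈ -408.44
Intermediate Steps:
c = -4 (c = -4 + 0 = -4)
v(F, Z) = -14 (v(F, Z) = 14 - 4*7 = 14 - 28 = -14)
v(272, -307)/((238 - 286)²) - 114361/A(-287) = -14/(238 - 286)² - 114361/280 = -14/((-48)²) - 114361*1/280 = -14/2304 - 114361/280 = -14*1/2304 - 114361/280 = -7/1152 - 114361/280 = -16468229/40320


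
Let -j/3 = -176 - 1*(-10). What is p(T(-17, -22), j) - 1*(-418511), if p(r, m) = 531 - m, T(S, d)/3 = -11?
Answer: 418544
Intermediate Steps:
T(S, d) = -33 (T(S, d) = 3*(-11) = -33)
j = 498 (j = -3*(-176 - 1*(-10)) = -3*(-176 + 10) = -3*(-166) = 498)
p(T(-17, -22), j) - 1*(-418511) = (531 - 1*498) - 1*(-418511) = (531 - 498) + 418511 = 33 + 418511 = 418544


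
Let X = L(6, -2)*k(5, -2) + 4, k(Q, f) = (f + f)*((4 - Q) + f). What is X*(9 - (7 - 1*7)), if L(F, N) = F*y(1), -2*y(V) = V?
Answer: -288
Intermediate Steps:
y(V) = -V/2
k(Q, f) = 2*f*(4 + f - Q) (k(Q, f) = (2*f)*(4 + f - Q) = 2*f*(4 + f - Q))
L(F, N) = -F/2 (L(F, N) = F*(-1/2*1) = F*(-1/2) = -F/2)
X = -32 (X = (-1/2*6)*(2*(-2)*(4 - 2 - 1*5)) + 4 = -6*(-2)*(4 - 2 - 5) + 4 = -6*(-2)*(-3) + 4 = -3*12 + 4 = -36 + 4 = -32)
X*(9 - (7 - 1*7)) = -32*(9 - (7 - 1*7)) = -32*(9 - (7 - 7)) = -32*(9 - 1*0) = -32*(9 + 0) = -32*9 = -288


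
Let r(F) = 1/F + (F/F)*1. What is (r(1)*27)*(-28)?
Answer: -1512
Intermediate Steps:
r(F) = 1 + 1/F (r(F) = 1/F + 1*1 = 1/F + 1 = 1 + 1/F)
(r(1)*27)*(-28) = (((1 + 1)/1)*27)*(-28) = ((1*2)*27)*(-28) = (2*27)*(-28) = 54*(-28) = -1512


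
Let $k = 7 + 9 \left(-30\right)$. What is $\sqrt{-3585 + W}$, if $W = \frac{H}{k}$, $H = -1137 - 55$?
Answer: $\frac{i \sqrt{247657369}}{263} \approx 59.837 i$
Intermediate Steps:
$H = -1192$ ($H = -1137 - 55 = -1192$)
$k = -263$ ($k = 7 - 270 = -263$)
$W = \frac{1192}{263}$ ($W = - \frac{1192}{-263} = \left(-1192\right) \left(- \frac{1}{263}\right) = \frac{1192}{263} \approx 4.5323$)
$\sqrt{-3585 + W} = \sqrt{-3585 + \frac{1192}{263}} = \sqrt{- \frac{941663}{263}} = \frac{i \sqrt{247657369}}{263}$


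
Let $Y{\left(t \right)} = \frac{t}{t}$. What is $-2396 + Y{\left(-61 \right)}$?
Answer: $-2395$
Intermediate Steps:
$Y{\left(t \right)} = 1$
$-2396 + Y{\left(-61 \right)} = -2396 + 1 = -2395$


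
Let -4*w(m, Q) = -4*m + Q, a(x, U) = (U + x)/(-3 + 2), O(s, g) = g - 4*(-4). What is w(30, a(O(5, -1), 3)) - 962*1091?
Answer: -2099015/2 ≈ -1.0495e+6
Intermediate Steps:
O(s, g) = 16 + g (O(s, g) = g + 16 = 16 + g)
a(x, U) = -U - x (a(x, U) = (U + x)/(-1) = (U + x)*(-1) = -U - x)
w(m, Q) = m - Q/4 (w(m, Q) = -(-4*m + Q)/4 = -(Q - 4*m)/4 = m - Q/4)
w(30, a(O(5, -1), 3)) - 962*1091 = (30 - (-1*3 - (16 - 1))/4) - 962*1091 = (30 - (-3 - 1*15)/4) - 1049542 = (30 - (-3 - 15)/4) - 1049542 = (30 - ¼*(-18)) - 1049542 = (30 + 9/2) - 1049542 = 69/2 - 1049542 = -2099015/2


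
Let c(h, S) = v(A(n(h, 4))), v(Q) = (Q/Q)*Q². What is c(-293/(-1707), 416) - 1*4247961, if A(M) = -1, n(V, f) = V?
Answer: -4247960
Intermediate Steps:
v(Q) = Q² (v(Q) = 1*Q² = Q²)
c(h, S) = 1 (c(h, S) = (-1)² = 1)
c(-293/(-1707), 416) - 1*4247961 = 1 - 1*4247961 = 1 - 4247961 = -4247960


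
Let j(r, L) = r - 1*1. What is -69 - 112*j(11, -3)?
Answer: -1189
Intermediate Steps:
j(r, L) = -1 + r (j(r, L) = r - 1 = -1 + r)
-69 - 112*j(11, -3) = -69 - 112*(-1 + 11) = -69 - 112*10 = -69 - 1120 = -1189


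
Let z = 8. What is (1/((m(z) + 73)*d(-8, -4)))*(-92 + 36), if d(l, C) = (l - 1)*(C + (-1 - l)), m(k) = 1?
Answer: 28/999 ≈ 0.028028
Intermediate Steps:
d(l, C) = (-1 + l)*(-1 + C - l)
(1/((m(z) + 73)*d(-8, -4)))*(-92 + 36) = (1/((1 + 73)*(1 - 1*(-4) - 1*(-8)**2 - 4*(-8))))*(-92 + 36) = (1/(74*(1 + 4 - 1*64 + 32)))*(-56) = (1/(74*(1 + 4 - 64 + 32)))*(-56) = ((1/74)/(-27))*(-56) = ((1/74)*(-1/27))*(-56) = -1/1998*(-56) = 28/999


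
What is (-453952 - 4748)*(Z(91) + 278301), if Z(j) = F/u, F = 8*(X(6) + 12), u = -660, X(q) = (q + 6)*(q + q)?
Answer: -127655801340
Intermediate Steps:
X(q) = 2*q*(6 + q) (X(q) = (6 + q)*(2*q) = 2*q*(6 + q))
F = 1248 (F = 8*(2*6*(6 + 6) + 12) = 8*(2*6*12 + 12) = 8*(144 + 12) = 8*156 = 1248)
Z(j) = -104/55 (Z(j) = 1248/(-660) = 1248*(-1/660) = -104/55)
(-453952 - 4748)*(Z(91) + 278301) = (-453952 - 4748)*(-104/55 + 278301) = -458700*15306451/55 = -127655801340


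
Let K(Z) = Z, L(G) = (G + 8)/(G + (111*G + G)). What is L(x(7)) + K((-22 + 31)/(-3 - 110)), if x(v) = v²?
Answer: -384/5537 ≈ -0.069352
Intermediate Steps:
L(G) = (8 + G)/(113*G) (L(G) = (8 + G)/(G + 112*G) = (8 + G)/((113*G)) = (8 + G)*(1/(113*G)) = (8 + G)/(113*G))
L(x(7)) + K((-22 + 31)/(-3 - 110)) = (8 + 7²)/(113*(7²)) + (-22 + 31)/(-3 - 110) = (1/113)*(8 + 49)/49 + 9/(-113) = (1/113)*(1/49)*57 + 9*(-1/113) = 57/5537 - 9/113 = -384/5537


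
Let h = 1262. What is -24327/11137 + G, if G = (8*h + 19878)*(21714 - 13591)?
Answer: 2711623393547/11137 ≈ 2.4348e+8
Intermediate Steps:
G = 243478802 (G = (8*1262 + 19878)*(21714 - 13591) = (10096 + 19878)*8123 = 29974*8123 = 243478802)
-24327/11137 + G = -24327/11137 + 243478802 = 2711623393547/11137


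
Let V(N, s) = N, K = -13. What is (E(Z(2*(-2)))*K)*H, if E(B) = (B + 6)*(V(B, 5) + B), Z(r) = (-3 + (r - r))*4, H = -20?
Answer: 37440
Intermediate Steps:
Z(r) = -12 (Z(r) = (-3 + 0)*4 = -3*4 = -12)
E(B) = 2*B*(6 + B) (E(B) = (B + 6)*(B + B) = (6 + B)*(2*B) = 2*B*(6 + B))
(E(Z(2*(-2)))*K)*H = ((2*(-12)*(6 - 12))*(-13))*(-20) = ((2*(-12)*(-6))*(-13))*(-20) = (144*(-13))*(-20) = -1872*(-20) = 37440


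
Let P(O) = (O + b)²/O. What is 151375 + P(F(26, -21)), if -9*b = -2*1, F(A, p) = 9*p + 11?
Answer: 1089982375/7209 ≈ 1.5120e+5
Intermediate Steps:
F(A, p) = 11 + 9*p
b = 2/9 (b = -(-2)/9 = -⅑*(-2) = 2/9 ≈ 0.22222)
P(O) = (2/9 + O)²/O (P(O) = (O + 2/9)²/O = (2/9 + O)²/O)
151375 + P(F(26, -21)) = 151375 + (2 + 9*(11 + 9*(-21)))²/(81*(11 + 9*(-21))) = 151375 + (2 + 9*(11 - 189))²/(81*(11 - 189)) = 151375 + (1/81)*(2 + 9*(-178))²/(-178) = 151375 + (1/81)*(-1/178)*(2 - 1602)² = 151375 + (1/81)*(-1/178)*(-1600)² = 151375 + (1/81)*(-1/178)*2560000 = 151375 - 1280000/7209 = 1089982375/7209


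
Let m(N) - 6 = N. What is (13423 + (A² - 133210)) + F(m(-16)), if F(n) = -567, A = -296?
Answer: -32738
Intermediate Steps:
m(N) = 6 + N
(13423 + (A² - 133210)) + F(m(-16)) = (13423 + ((-296)² - 133210)) - 567 = (13423 + (87616 - 133210)) - 567 = (13423 - 45594) - 567 = -32171 - 567 = -32738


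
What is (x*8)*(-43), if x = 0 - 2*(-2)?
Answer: -1376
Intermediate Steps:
x = 4 (x = 0 + 4 = 4)
(x*8)*(-43) = (4*8)*(-43) = 32*(-43) = -1376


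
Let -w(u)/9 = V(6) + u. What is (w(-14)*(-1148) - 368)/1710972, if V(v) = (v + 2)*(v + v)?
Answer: 211714/427743 ≈ 0.49496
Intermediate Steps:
V(v) = 2*v*(2 + v) (V(v) = (2 + v)*(2*v) = 2*v*(2 + v))
w(u) = -864 - 9*u (w(u) = -9*(2*6*(2 + 6) + u) = -9*(2*6*8 + u) = -9*(96 + u) = -864 - 9*u)
(w(-14)*(-1148) - 368)/1710972 = ((-864 - 9*(-14))*(-1148) - 368)/1710972 = ((-864 + 126)*(-1148) - 368)*(1/1710972) = (-738*(-1148) - 368)*(1/1710972) = (847224 - 368)*(1/1710972) = 846856*(1/1710972) = 211714/427743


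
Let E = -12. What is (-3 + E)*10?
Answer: -150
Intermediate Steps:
(-3 + E)*10 = (-3 - 12)*10 = -15*10 = -150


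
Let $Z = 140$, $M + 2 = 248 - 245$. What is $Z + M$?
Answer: $141$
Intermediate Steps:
$M = 1$ ($M = -2 + \left(248 - 245\right) = -2 + 3 = 1$)
$Z + M = 140 + 1 = 141$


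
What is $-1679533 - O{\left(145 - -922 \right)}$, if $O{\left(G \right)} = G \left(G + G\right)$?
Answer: $-3956511$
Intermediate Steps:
$O{\left(G \right)} = 2 G^{2}$ ($O{\left(G \right)} = G 2 G = 2 G^{2}$)
$-1679533 - O{\left(145 - -922 \right)} = -1679533 - 2 \left(145 - -922\right)^{2} = -1679533 - 2 \left(145 + 922\right)^{2} = -1679533 - 2 \cdot 1067^{2} = -1679533 - 2 \cdot 1138489 = -1679533 - 2276978 = -3956511$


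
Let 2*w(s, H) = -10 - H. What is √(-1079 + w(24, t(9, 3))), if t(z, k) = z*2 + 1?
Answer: 27*I*√6/2 ≈ 33.068*I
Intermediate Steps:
t(z, k) = 1 + 2*z (t(z, k) = 2*z + 1 = 1 + 2*z)
w(s, H) = -5 - H/2 (w(s, H) = (-10 - H)/2 = -5 - H/2)
√(-1079 + w(24, t(9, 3))) = √(-1079 + (-5 - (1 + 2*9)/2)) = √(-1079 + (-5 - (1 + 18)/2)) = √(-1079 + (-5 - ½*19)) = √(-1079 + (-5 - 19/2)) = √(-1079 - 29/2) = √(-2187/2) = 27*I*√6/2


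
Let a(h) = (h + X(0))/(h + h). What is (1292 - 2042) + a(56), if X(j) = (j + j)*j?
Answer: -1499/2 ≈ -749.50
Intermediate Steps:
X(j) = 2*j² (X(j) = (2*j)*j = 2*j²)
a(h) = ½ (a(h) = (h + 2*0²)/(h + h) = (h + 2*0)/((2*h)) = (h + 0)*(1/(2*h)) = h*(1/(2*h)) = ½)
(1292 - 2042) + a(56) = (1292 - 2042) + ½ = -750 + ½ = -1499/2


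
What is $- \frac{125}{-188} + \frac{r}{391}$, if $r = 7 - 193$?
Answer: $\frac{13907}{73508} \approx 0.18919$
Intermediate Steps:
$r = -186$
$- \frac{125}{-188} + \frac{r}{391} = - \frac{125}{-188} - \frac{186}{391} = \left(-125\right) \left(- \frac{1}{188}\right) - \frac{186}{391} = \frac{125}{188} - \frac{186}{391} = \frac{13907}{73508}$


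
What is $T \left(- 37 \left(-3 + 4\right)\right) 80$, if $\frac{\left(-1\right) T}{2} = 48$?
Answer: $284160$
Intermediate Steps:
$T = -96$ ($T = \left(-2\right) 48 = -96$)
$T \left(- 37 \left(-3 + 4\right)\right) 80 = - 96 \left(- 37 \left(-3 + 4\right)\right) 80 = - 96 \left(\left(-37\right) 1\right) 80 = \left(-96\right) \left(-37\right) 80 = 3552 \cdot 80 = 284160$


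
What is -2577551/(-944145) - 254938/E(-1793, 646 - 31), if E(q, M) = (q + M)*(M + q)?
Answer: 1668063921937/655087455090 ≈ 2.5463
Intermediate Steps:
E(q, M) = (M + q)**2 (E(q, M) = (M + q)*(M + q) = (M + q)**2)
-2577551/(-944145) - 254938/E(-1793, 646 - 31) = -2577551/(-944145) - 254938/((646 - 31) - 1793)**2 = -2577551*(-1/944145) - 254938/(615 - 1793)**2 = 2577551/944145 - 254938/((-1178)**2) = 2577551/944145 - 254938/1387684 = 2577551/944145 - 254938*1/1387684 = 2577551/944145 - 127469/693842 = 1668063921937/655087455090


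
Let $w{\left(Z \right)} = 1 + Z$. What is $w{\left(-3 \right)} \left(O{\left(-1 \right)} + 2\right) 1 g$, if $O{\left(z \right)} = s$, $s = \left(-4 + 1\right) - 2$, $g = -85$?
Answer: $-510$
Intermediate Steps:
$s = -5$ ($s = -3 - 2 = -5$)
$O{\left(z \right)} = -5$
$w{\left(-3 \right)} \left(O{\left(-1 \right)} + 2\right) 1 g = \left(1 - 3\right) \left(-5 + 2\right) 1 \left(-85\right) = - 2 \left(\left(-3\right) 1\right) \left(-85\right) = \left(-2\right) \left(-3\right) \left(-85\right) = 6 \left(-85\right) = -510$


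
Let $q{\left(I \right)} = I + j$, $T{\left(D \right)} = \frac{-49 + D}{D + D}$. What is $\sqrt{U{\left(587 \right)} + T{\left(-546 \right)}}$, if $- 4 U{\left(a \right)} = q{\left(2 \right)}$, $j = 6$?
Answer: $\frac{i \sqrt{8853}}{78} \approx 1.2063 i$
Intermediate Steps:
$T{\left(D \right)} = \frac{-49 + D}{2 D}$
$q{\left(I \right)} = 6 + I$ ($q{\left(I \right)} = I + 6 = 6 + I$)
$U{\left(a \right)} = -2$ ($U{\left(a \right)} = - \frac{6 + 2}{4} = \left(- \frac{1}{4}\right) 8 = -2$)
$\sqrt{U{\left(587 \right)} + T{\left(-546 \right)}} = \sqrt{-2 + \frac{-49 - 546}{2 \left(-546\right)}} = \sqrt{-2 + \frac{1}{2} \left(- \frac{1}{546}\right) \left(-595\right)} = \sqrt{-2 + \frac{85}{156}} = \sqrt{- \frac{227}{156}} = \frac{i \sqrt{8853}}{78}$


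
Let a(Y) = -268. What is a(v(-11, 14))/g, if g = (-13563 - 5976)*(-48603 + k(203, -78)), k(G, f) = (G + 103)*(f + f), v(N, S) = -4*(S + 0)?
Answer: -268/1882367721 ≈ -1.4237e-7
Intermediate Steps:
v(N, S) = -4*S
k(G, f) = 2*f*(103 + G) (k(G, f) = (103 + G)*(2*f) = 2*f*(103 + G))
g = 1882367721 (g = (-13563 - 5976)*(-48603 + 2*(-78)*(103 + 203)) = -19539*(-48603 + 2*(-78)*306) = -19539*(-48603 - 47736) = -19539*(-96339) = 1882367721)
a(v(-11, 14))/g = -268/1882367721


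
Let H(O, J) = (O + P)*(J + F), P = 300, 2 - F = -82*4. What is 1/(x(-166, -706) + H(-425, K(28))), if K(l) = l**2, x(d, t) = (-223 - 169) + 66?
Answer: -1/139576 ≈ -7.1646e-6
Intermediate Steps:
F = 330 (F = 2 - (-82)*4 = 2 - 1*(-328) = 2 + 328 = 330)
x(d, t) = -326 (x(d, t) = -392 + 66 = -326)
H(O, J) = (300 + O)*(330 + J) (H(O, J) = (O + 300)*(J + 330) = (300 + O)*(330 + J))
1/(x(-166, -706) + H(-425, K(28))) = 1/(-326 + (99000 + 300*28**2 + 330*(-425) + 28**2*(-425))) = 1/(-326 + (99000 + 300*784 - 140250 + 784*(-425))) = 1/(-326 + (99000 + 235200 - 140250 - 333200)) = 1/(-326 - 139250) = 1/(-139576) = -1/139576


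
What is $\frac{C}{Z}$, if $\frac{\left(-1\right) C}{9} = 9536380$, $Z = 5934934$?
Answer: $- \frac{42913710}{2967467} \approx -14.461$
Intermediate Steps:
$C = -85827420$ ($C = \left(-9\right) 9536380 = -85827420$)
$\frac{C}{Z} = - \frac{85827420}{5934934} = \left(-85827420\right) \frac{1}{5934934} = - \frac{42913710}{2967467}$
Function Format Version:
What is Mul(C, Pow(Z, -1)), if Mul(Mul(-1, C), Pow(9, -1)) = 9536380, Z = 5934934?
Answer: Rational(-42913710, 2967467) ≈ -14.461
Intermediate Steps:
C = -85827420 (C = Mul(-9, 9536380) = -85827420)
Mul(C, Pow(Z, -1)) = Mul(-85827420, Pow(5934934, -1)) = Mul(-85827420, Rational(1, 5934934)) = Rational(-42913710, 2967467)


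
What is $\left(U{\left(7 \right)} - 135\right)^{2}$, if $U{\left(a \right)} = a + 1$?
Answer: $16129$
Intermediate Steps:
$U{\left(a \right)} = 1 + a$
$\left(U{\left(7 \right)} - 135\right)^{2} = \left(\left(1 + 7\right) - 135\right)^{2} = \left(8 - 135\right)^{2} = \left(-127\right)^{2} = 16129$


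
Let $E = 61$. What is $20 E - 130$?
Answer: $1090$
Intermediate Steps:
$20 E - 130 = 20 \cdot 61 - 130 = 1220 - 130 = 1090$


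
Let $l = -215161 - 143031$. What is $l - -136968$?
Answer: $-221224$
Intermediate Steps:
$l = -358192$
$l - -136968 = -358192 - -136968 = -358192 + 136968 = -221224$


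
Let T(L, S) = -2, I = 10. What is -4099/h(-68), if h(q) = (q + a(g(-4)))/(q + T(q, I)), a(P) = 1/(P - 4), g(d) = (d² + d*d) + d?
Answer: -983760/233 ≈ -4222.1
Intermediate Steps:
g(d) = d + 2*d² (g(d) = (d² + d²) + d = 2*d² + d = d + 2*d²)
a(P) = 1/(-4 + P)
h(q) = (1/24 + q)/(-2 + q) (h(q) = (q + 1/(-4 - 4*(1 + 2*(-4))))/(q - 2) = (q + 1/(-4 - 4*(1 - 8)))/(-2 + q) = (q + 1/(-4 - 4*(-7)))/(-2 + q) = (q + 1/(-4 + 28))/(-2 + q) = (q + 1/24)/(-2 + q) = (1/24 + q)/(-2 + q))
-4099/h(-68) = -4099*(-2 - 68)/(1/24 - 68) = -4099/(-1631/24/(-70)) = -4099/((-1/70*(-1631/24))) = -4099/233/240 = -4099*240/233 = -983760/233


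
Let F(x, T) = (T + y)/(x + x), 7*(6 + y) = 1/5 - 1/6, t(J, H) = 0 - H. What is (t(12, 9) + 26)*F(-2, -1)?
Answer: 24973/840 ≈ 29.730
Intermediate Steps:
t(J, H) = -H
y = -1259/210 (y = -6 + (1/5 - 1/6)/7 = -6 + (1*(⅕) - 1*⅙)/7 = -6 + (⅕ - ⅙)/7 = -6 + (⅐)*(1/30) = -6 + 1/210 = -1259/210 ≈ -5.9952)
F(x, T) = (-1259/210 + T)/(2*x) (F(x, T) = (T - 1259/210)/(x + x) = (-1259/210 + T)/((2*x)) = (-1259/210 + T)*(1/(2*x)) = (-1259/210 + T)/(2*x))
(t(12, 9) + 26)*F(-2, -1) = (-1*9 + 26)*((1/420)*(-1259 + 210*(-1))/(-2)) = (-9 + 26)*((1/420)*(-½)*(-1259 - 210)) = 17*((1/420)*(-½)*(-1469)) = 17*(1469/840) = 24973/840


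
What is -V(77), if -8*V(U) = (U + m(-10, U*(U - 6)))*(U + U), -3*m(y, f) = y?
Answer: 18557/12 ≈ 1546.4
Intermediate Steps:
m(y, f) = -y/3
V(U) = -U*(10/3 + U)/4 (V(U) = -(U - ⅓*(-10))*(U + U)/8 = -(U + 10/3)*2*U/8 = -(10/3 + U)*2*U/8 = -U*(10/3 + U)/4)
-V(77) = -(-1)*77*(10 + 3*77)/12 = -(-1)*77*(10 + 231)/12 = -(-1)*77*241/12 = -1*(-18557/12) = 18557/12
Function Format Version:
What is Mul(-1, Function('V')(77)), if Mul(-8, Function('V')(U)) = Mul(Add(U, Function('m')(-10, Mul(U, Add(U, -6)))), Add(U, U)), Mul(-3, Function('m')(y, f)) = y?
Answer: Rational(18557, 12) ≈ 1546.4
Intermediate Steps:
Function('m')(y, f) = Mul(Rational(-1, 3), y)
Function('V')(U) = Mul(Rational(-1, 4), U, Add(Rational(10, 3), U)) (Function('V')(U) = Mul(Rational(-1, 8), Mul(Add(U, Mul(Rational(-1, 3), -10)), Add(U, U))) = Mul(Rational(-1, 8), Mul(Add(U, Rational(10, 3)), Mul(2, U))) = Mul(Rational(-1, 8), Mul(Add(Rational(10, 3), U), Mul(2, U))) = Mul(Rational(-1, 8), Mul(2, U, Add(Rational(10, 3), U))) = Mul(Rational(-1, 4), U, Add(Rational(10, 3), U)))
Mul(-1, Function('V')(77)) = Mul(-1, Mul(Rational(-1, 12), 77, Add(10, Mul(3, 77)))) = Mul(-1, Mul(Rational(-1, 12), 77, Add(10, 231))) = Mul(-1, Mul(Rational(-1, 12), 77, 241)) = Mul(-1, Rational(-18557, 12)) = Rational(18557, 12)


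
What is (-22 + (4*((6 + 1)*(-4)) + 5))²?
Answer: 16641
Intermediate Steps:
(-22 + (4*((6 + 1)*(-4)) + 5))² = (-22 + (4*(7*(-4)) + 5))² = (-22 + (4*(-28) + 5))² = (-22 + (-112 + 5))² = (-22 - 107)² = (-129)² = 16641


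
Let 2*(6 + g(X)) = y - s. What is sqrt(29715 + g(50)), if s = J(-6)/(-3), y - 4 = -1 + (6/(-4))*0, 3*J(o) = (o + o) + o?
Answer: sqrt(118838)/2 ≈ 172.36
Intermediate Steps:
J(o) = o (J(o) = ((o + o) + o)/3 = (2*o + o)/3 = (3*o)/3 = o)
y = 3 (y = 4 + (-1 + (6/(-4))*0) = 4 + (-1 + (6*(-1/4))*0) = 4 + (-1 - 3/2*0) = 4 + (-1 + 0) = 4 - 1 = 3)
s = 2 (s = -6/(-3) = -6*(-1/3) = 2)
g(X) = -11/2 (g(X) = -6 + (3 - 1*2)/2 = -6 + (3 - 2)/2 = -6 + (1/2)*1 = -6 + 1/2 = -11/2)
sqrt(29715 + g(50)) = sqrt(29715 - 11/2) = sqrt(59419/2) = sqrt(118838)/2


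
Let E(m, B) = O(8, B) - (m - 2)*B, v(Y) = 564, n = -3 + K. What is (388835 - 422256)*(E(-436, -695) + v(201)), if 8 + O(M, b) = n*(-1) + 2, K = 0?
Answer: 10154937429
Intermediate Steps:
n = -3 (n = -3 + 0 = -3)
O(M, b) = -3 (O(M, b) = -8 + (-3*(-1) + 2) = -8 + (3 + 2) = -8 + 5 = -3)
E(m, B) = -3 - B*(-2 + m) (E(m, B) = -3 - (m - 2)*B = -3 - (-2 + m)*B = -3 - B*(-2 + m))
(388835 - 422256)*(E(-436, -695) + v(201)) = (388835 - 422256)*((-3 + 2*(-695) - 1*(-695)*(-436)) + 564) = -33421*((-3 - 1390 - 303020) + 564) = -33421*(-304413 + 564) = -33421*(-303849) = 10154937429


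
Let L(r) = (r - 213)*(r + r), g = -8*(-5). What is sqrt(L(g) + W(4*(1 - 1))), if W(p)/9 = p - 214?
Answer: I*sqrt(15766) ≈ 125.56*I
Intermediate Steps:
g = 40
W(p) = -1926 + 9*p (W(p) = 9*(p - 214) = 9*(-214 + p) = -1926 + 9*p)
L(r) = 2*r*(-213 + r) (L(r) = (-213 + r)*(2*r) = 2*r*(-213 + r))
sqrt(L(g) + W(4*(1 - 1))) = sqrt(2*40*(-213 + 40) + (-1926 + 9*(4*(1 - 1)))) = sqrt(2*40*(-173) + (-1926 + 9*(4*0))) = sqrt(-13840 + (-1926 + 9*0)) = sqrt(-13840 + (-1926 + 0)) = sqrt(-13840 - 1926) = sqrt(-15766) = I*sqrt(15766)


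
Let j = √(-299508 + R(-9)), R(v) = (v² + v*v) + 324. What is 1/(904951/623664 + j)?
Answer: 29704492656/6121444982604427 - 388956784896*I*√299022/116307454669484113 ≈ 4.8525e-6 - 0.0018287*I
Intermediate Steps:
R(v) = 324 + 2*v² (R(v) = (v² + v²) + 324 = 2*v² + 324 = 324 + 2*v²)
j = I*√299022 (j = √(-299508 + (324 + 2*(-9)²)) = √(-299508 + (324 + 2*81)) = √(-299508 + (324 + 162)) = √(-299508 + 486) = √(-299022) = I*√299022 ≈ 546.83*I)
1/(904951/623664 + j) = 1/(904951/623664 + I*√299022)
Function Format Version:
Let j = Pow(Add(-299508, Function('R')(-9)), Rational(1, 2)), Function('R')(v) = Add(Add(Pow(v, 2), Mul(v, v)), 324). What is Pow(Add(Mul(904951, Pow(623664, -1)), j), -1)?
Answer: Add(Rational(29704492656, 6121444982604427), Mul(Rational(-388956784896, 116307454669484113), I, Pow(299022, Rational(1, 2)))) ≈ Add(4.8525e-6, Mul(-0.0018287, I))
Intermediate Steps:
Function('R')(v) = Add(324, Mul(2, Pow(v, 2))) (Function('R')(v) = Add(Add(Pow(v, 2), Pow(v, 2)), 324) = Add(Mul(2, Pow(v, 2)), 324) = Add(324, Mul(2, Pow(v, 2))))
j = Mul(I, Pow(299022, Rational(1, 2))) (j = Pow(Add(-299508, Add(324, Mul(2, Pow(-9, 2)))), Rational(1, 2)) = Pow(Add(-299508, Add(324, Mul(2, 81))), Rational(1, 2)) = Pow(Add(-299508, Add(324, 162)), Rational(1, 2)) = Pow(Add(-299508, 486), Rational(1, 2)) = Pow(-299022, Rational(1, 2)) = Mul(I, Pow(299022, Rational(1, 2))) ≈ Mul(546.83, I))
Pow(Add(Mul(904951, Pow(623664, -1)), j), -1) = Pow(Add(Mul(904951, Pow(623664, -1)), Mul(I, Pow(299022, Rational(1, 2)))), -1) = Pow(Add(Mul(904951, Rational(1, 623664)), Mul(I, Pow(299022, Rational(1, 2)))), -1) = Pow(Add(Rational(904951, 623664), Mul(I, Pow(299022, Rational(1, 2)))), -1)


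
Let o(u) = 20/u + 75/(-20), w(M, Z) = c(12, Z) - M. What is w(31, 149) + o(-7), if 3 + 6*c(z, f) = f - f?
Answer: -1067/28 ≈ -38.107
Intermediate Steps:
c(z, f) = -½ (c(z, f) = -½ + (f - f)/6 = -½ + (⅙)*0 = -½ + 0 = -½)
w(M, Z) = -½ - M
o(u) = -15/4 + 20/u (o(u) = 20/u + 75*(-1/20) = 20/u - 15/4 = -15/4 + 20/u)
w(31, 149) + o(-7) = (-½ - 1*31) + (-15/4 + 20/(-7)) = (-½ - 31) + (-15/4 + 20*(-⅐)) = -63/2 + (-15/4 - 20/7) = -63/2 - 185/28 = -1067/28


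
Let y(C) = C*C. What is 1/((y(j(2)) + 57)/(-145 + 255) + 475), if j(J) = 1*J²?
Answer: 110/52323 ≈ 0.0021023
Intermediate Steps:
j(J) = J²
y(C) = C²
1/((y(j(2)) + 57)/(-145 + 255) + 475) = 1/(((2²)² + 57)/(-145 + 255) + 475) = 1/((4² + 57)/110 + 475) = 1/((16 + 57)*(1/110) + 475) = 1/(73*(1/110) + 475) = 1/(73/110 + 475) = 1/(52323/110) = 110/52323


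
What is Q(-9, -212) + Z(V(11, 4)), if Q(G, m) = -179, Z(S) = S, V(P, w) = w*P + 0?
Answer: -135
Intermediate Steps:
V(P, w) = P*w (V(P, w) = P*w + 0 = P*w)
Q(-9, -212) + Z(V(11, 4)) = -179 + 11*4 = -179 + 44 = -135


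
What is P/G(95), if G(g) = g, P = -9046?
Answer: -9046/95 ≈ -95.221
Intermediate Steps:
P/G(95) = -9046/95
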